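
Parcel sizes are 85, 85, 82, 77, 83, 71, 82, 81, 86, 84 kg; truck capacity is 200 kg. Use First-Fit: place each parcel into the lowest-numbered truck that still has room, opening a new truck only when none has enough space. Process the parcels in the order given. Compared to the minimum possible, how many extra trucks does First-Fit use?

0

First-Fit: [85,85] [82,77] [83,71] [82,81] [86,84] → 5 trucks.
Total size 816 kg; any packing needs at least ⌈816/200⌉ = 5 trucks.
So 5 is already optimal.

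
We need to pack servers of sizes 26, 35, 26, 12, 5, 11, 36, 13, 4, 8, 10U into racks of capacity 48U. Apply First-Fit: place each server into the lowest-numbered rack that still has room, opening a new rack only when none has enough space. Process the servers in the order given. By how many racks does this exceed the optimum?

First-Fit: [26,12,5,4] [35,11] [26,13,8] [36,10] → 4 racks.
Total size 186U; any packing needs at least ⌈186/48⌉ = 4 racks.
So 4 is already optimal.

0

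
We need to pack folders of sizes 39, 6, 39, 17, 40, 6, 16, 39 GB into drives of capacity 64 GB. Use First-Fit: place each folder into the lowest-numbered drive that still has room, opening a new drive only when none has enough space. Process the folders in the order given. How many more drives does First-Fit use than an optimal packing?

First-Fit: [39,6,17] [39,6,16] [40] [39] → 4 drives.
Total size 202 GB; any packing needs at least ⌈202/64⌉ = 4 drives.
So 4 is already optimal.

0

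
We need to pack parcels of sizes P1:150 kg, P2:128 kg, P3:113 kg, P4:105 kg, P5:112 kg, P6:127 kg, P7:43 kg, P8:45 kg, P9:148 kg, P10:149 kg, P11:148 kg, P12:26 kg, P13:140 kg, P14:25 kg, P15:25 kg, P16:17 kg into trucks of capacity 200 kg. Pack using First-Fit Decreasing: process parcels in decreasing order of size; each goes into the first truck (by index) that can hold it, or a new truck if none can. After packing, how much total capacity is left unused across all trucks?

499

Sorted descending: 150, 149, 148, 148, 140, 128, 127, 113, 112, 105, 45, 43, 26, 25, 25, 17.
Put 150 kg in truck 1; 50 kg remain.
Put 149 kg in truck 2; 51 kg remain.
Put 148 kg in truck 3; 52 kg remain.
Put 148 kg in truck 4; 52 kg remain.
Put 140 kg in truck 5; 60 kg remain.
Put 128 kg in truck 6; 72 kg remain.
Put 127 kg in truck 7; 73 kg remain.
Put 113 kg in truck 8; 87 kg remain.
Put 112 kg in truck 9; 88 kg remain.
Put 105 kg in truck 10; 95 kg remain.
Put 45 kg in truck 1; 5 kg remain.
Put 43 kg in truck 2; 8 kg remain.
Put 26 kg in truck 3; 26 kg remain.
Put 25 kg in truck 3; 1 kg remain.
Put 25 kg in truck 4; 27 kg remain.
Put 17 kg in truck 4; 10 kg remain.
10 trucks × 200 kg = 2000 kg; used 1501 kg; unused 499 kg.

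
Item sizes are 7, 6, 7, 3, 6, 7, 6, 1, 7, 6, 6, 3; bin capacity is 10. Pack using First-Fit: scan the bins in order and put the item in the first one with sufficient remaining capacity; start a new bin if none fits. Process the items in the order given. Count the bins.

7 → bin 1 (remaining 3)
6 → bin 2 (remaining 4)
7 → bin 3 (remaining 3)
3 → bin 1 (remaining 0)
6 → bin 4 (remaining 4)
7 → bin 5 (remaining 3)
6 → bin 6 (remaining 4)
1 → bin 2 (remaining 3)
7 → bin 7 (remaining 3)
6 → bin 8 (remaining 4)
6 → bin 9 (remaining 4)
3 → bin 2 (remaining 0)
Final bins: [7,3] [6,1,3] [7] [6] [7] [6] [7] [6] [6].

9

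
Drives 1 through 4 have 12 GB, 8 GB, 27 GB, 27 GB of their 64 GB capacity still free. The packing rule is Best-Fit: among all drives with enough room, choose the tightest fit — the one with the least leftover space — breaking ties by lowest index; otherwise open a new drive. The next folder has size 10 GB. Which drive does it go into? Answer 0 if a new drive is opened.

Drives with room: drive 1 (12 GB), drive 3 (27 GB), drive 4 (27 GB).
Tightest fit is drive 1 with 12 GB free.

1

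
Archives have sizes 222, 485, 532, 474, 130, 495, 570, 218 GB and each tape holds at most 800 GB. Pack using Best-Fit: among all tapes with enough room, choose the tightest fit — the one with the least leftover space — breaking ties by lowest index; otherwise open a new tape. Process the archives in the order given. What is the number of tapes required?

Put 222 GB in tape 1; 578 GB remain.
Put 485 GB in tape 1; 93 GB remain.
Put 532 GB in tape 2; 268 GB remain.
Put 474 GB in tape 3; 326 GB remain.
Put 130 GB in tape 2; 138 GB remain.
Put 495 GB in tape 4; 305 GB remain.
Put 570 GB in tape 5; 230 GB remain.
Put 218 GB in tape 5; 12 GB remain.
Final tapes: [222,485] [532,130] [474] [495] [570,218].

5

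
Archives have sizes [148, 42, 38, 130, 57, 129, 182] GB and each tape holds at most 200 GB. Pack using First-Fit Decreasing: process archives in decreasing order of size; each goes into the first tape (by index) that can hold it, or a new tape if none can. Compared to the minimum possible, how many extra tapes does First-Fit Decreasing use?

0

First-Fit Decreasing: [182] [148,42] [130,57] [129,38] → 4 tapes.
Total size 726 GB; any packing needs at least ⌈726/200⌉ = 4 tapes.
So 4 is already optimal.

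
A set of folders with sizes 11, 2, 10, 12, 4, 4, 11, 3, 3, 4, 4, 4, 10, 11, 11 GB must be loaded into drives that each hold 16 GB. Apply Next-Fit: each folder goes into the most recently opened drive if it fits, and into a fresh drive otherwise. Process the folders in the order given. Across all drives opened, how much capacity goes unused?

drive 1: place 11 GB, 5 GB left
drive 1: place 2 GB, 3 GB left
drive 2: place 10 GB, 6 GB left
drive 3: place 12 GB, 4 GB left
drive 3: place 4 GB, 0 GB left
drive 4: place 4 GB, 12 GB left
drive 4: place 11 GB, 1 GB left
drive 5: place 3 GB, 13 GB left
drive 5: place 3 GB, 10 GB left
drive 5: place 4 GB, 6 GB left
drive 5: place 4 GB, 2 GB left
drive 6: place 4 GB, 12 GB left
drive 6: place 10 GB, 2 GB left
drive 7: place 11 GB, 5 GB left
drive 8: place 11 GB, 5 GB left
8 drives × 16 GB = 128 GB; used 104 GB; unused 24 GB.

24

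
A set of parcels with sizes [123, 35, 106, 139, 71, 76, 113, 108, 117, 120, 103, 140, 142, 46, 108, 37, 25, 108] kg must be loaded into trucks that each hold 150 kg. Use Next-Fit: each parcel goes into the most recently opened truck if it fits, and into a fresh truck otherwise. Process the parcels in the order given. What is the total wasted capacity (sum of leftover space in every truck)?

383

123 kg → truck 1 (remaining 27 kg)
35 kg → truck 2 (remaining 115 kg)
106 kg → truck 2 (remaining 9 kg)
139 kg → truck 3 (remaining 11 kg)
71 kg → truck 4 (remaining 79 kg)
76 kg → truck 4 (remaining 3 kg)
113 kg → truck 5 (remaining 37 kg)
108 kg → truck 6 (remaining 42 kg)
117 kg → truck 7 (remaining 33 kg)
120 kg → truck 8 (remaining 30 kg)
103 kg → truck 9 (remaining 47 kg)
140 kg → truck 10 (remaining 10 kg)
142 kg → truck 11 (remaining 8 kg)
46 kg → truck 12 (remaining 104 kg)
108 kg → truck 13 (remaining 42 kg)
37 kg → truck 13 (remaining 5 kg)
25 kg → truck 14 (remaining 125 kg)
108 kg → truck 14 (remaining 17 kg)
14 trucks × 150 kg = 2100 kg; used 1717 kg; unused 383 kg.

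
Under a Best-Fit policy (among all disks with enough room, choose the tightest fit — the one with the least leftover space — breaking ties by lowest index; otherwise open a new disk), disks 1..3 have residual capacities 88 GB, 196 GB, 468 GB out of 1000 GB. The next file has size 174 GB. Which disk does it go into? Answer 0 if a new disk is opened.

Disks with room: disk 2 (196 GB), disk 3 (468 GB).
Tightest fit is disk 2 with 196 GB free.

2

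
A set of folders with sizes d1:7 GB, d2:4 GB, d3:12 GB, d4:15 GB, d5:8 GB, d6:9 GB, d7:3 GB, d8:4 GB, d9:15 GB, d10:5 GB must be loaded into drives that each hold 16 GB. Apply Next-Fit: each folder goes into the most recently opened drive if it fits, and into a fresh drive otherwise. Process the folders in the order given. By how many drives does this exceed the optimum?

1

Next-Fit: [7,4] [12] [15] [8] [9,3,4] [15] [5] → 7 drives.
Total size 82 GB; any packing needs at least ⌈82/16⌉ = 6 drives.
An optimal packing achieves that bound: [15] [15] [12,4] [9,7] [8,5,3] [4] → 6 drives.
Excess: 7 − 6 = 1.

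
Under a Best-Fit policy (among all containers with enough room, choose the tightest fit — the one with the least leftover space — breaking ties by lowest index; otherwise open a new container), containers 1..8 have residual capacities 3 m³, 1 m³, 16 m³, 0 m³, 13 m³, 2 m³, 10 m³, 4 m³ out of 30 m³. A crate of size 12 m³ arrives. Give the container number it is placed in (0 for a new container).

Containers with room: container 3 (16 m³), container 5 (13 m³).
Tightest fit is container 5 with 13 m³ free.

5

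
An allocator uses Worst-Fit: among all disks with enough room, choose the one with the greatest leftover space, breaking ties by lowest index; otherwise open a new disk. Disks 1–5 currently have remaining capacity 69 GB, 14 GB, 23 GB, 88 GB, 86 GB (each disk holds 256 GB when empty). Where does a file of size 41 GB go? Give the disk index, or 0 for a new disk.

4

Disks with room: disk 1 (69 GB), disk 4 (88 GB), disk 5 (86 GB).
Most room is disk 4 with 88 GB free.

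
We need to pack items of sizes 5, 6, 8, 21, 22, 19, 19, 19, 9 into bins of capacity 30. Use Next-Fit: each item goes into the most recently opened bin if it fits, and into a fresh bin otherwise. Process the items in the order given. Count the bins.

6

bin 1: place 5, 25 left
bin 1: place 6, 19 left
bin 1: place 8, 11 left
bin 2: place 21, 9 left
bin 3: place 22, 8 left
bin 4: place 19, 11 left
bin 5: place 19, 11 left
bin 6: place 19, 11 left
bin 6: place 9, 2 left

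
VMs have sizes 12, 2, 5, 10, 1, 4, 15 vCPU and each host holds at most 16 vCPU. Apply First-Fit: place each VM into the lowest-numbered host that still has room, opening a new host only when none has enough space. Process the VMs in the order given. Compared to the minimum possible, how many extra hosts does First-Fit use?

First-Fit: [12,2,1] [5,10] [4] [15] → 4 hosts.
Total size 49 vCPU; any packing needs at least ⌈49/16⌉ = 4 hosts.
So 4 is already optimal.

0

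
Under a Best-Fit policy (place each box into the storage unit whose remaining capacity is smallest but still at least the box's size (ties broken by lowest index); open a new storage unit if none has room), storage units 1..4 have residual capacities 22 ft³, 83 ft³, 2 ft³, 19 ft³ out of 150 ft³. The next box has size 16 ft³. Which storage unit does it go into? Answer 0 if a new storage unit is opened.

Storage units with room: storage unit 1 (22 ft³), storage unit 2 (83 ft³), storage unit 4 (19 ft³).
Tightest fit is storage unit 4 with 19 ft³ free.

4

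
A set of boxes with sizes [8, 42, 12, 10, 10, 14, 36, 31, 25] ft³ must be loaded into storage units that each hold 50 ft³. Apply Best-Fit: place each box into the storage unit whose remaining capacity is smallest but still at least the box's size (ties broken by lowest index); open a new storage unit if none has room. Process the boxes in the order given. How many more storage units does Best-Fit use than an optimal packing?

Best-Fit: [8,42] [12,10,10,14] [36] [31] [25] → 5 storage units.
Total size 188 ft³; any packing needs at least ⌈188/50⌉ = 4 storage units.
An optimal packing achieves that bound: [42,8] [36,14] [31,12] [25,10,10] → 4 storage units.
Excess: 5 − 4 = 1.

1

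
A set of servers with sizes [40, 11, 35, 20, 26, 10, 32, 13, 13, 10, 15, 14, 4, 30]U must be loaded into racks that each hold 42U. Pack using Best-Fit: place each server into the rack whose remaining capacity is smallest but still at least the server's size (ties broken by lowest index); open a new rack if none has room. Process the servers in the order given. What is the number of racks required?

7 racks

Put 40U in rack 1; 2U remain.
Put 11U in rack 2; 31U remain.
Put 35U in rack 3; 7U remain.
Put 20U in rack 2; 11U remain.
Put 26U in rack 4; 16U remain.
Put 10U in rack 2; 1U remain.
Put 32U in rack 5; 10U remain.
Put 13U in rack 4; 3U remain.
Put 13U in rack 6; 29U remain.
Put 10U in rack 5; 0U remain.
Put 15U in rack 6; 14U remain.
Put 14U in rack 6; 0U remain.
Put 4U in rack 3; 3U remain.
Put 30U in rack 7; 12U remain.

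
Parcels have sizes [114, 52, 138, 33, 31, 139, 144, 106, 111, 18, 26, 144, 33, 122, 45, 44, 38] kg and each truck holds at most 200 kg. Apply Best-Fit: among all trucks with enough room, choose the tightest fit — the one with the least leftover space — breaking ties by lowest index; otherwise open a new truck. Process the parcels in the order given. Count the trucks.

truck 1: place 114 kg, 86 kg left
truck 1: place 52 kg, 34 kg left
truck 2: place 138 kg, 62 kg left
truck 1: place 33 kg, 1 kg left
truck 2: place 31 kg, 31 kg left
truck 3: place 139 kg, 61 kg left
truck 4: place 144 kg, 56 kg left
truck 5: place 106 kg, 94 kg left
truck 6: place 111 kg, 89 kg left
truck 2: place 18 kg, 13 kg left
truck 4: place 26 kg, 30 kg left
truck 7: place 144 kg, 56 kg left
truck 7: place 33 kg, 23 kg left
truck 8: place 122 kg, 78 kg left
truck 3: place 45 kg, 16 kg left
truck 8: place 44 kg, 34 kg left
truck 6: place 38 kg, 51 kg left

8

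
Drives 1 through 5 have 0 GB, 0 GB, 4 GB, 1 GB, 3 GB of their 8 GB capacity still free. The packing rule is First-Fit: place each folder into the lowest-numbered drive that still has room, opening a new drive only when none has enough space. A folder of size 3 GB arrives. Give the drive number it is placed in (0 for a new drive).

3

Drives with room: drive 3 (4 GB), drive 5 (3 GB).
The first with room is drive 3.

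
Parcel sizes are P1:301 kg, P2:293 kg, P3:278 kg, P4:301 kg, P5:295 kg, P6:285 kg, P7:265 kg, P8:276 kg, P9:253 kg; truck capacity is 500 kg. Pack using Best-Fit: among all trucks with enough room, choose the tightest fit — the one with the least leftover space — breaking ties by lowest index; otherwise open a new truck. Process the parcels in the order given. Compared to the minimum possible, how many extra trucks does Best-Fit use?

0

Best-Fit: [301] [293] [278] [301] [295] [285] [265] [276] [253] → 9 trucks.
9 parcels exceed 250 kg (half the capacity), and no two of those can share a truck, so at least 9 trucks are needed.
So 9 is already optimal.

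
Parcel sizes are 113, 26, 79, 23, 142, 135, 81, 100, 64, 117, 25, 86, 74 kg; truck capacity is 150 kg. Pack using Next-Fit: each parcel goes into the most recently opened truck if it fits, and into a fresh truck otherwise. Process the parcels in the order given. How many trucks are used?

113 kg → truck 1 (remaining 37 kg)
26 kg → truck 1 (remaining 11 kg)
79 kg → truck 2 (remaining 71 kg)
23 kg → truck 2 (remaining 48 kg)
142 kg → truck 3 (remaining 8 kg)
135 kg → truck 4 (remaining 15 kg)
81 kg → truck 5 (remaining 69 kg)
100 kg → truck 6 (remaining 50 kg)
64 kg → truck 7 (remaining 86 kg)
117 kg → truck 8 (remaining 33 kg)
25 kg → truck 8 (remaining 8 kg)
86 kg → truck 9 (remaining 64 kg)
74 kg → truck 10 (remaining 76 kg)
Final trucks: [113,26] [79,23] [142] [135] [81] [100] [64] [117,25] [86] [74].

10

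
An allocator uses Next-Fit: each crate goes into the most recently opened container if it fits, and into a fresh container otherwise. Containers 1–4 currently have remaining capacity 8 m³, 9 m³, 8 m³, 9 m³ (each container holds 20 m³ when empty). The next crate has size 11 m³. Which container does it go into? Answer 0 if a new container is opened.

Next-Fit only looks at container 4, which has 9 m³ free.
11 m³ does not fit, so a new container is opened.

0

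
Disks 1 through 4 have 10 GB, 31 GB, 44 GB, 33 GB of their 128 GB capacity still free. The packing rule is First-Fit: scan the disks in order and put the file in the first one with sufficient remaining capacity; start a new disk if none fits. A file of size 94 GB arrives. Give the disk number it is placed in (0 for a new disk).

No disk has ≥ 94 GB free, so a new disk is opened.

0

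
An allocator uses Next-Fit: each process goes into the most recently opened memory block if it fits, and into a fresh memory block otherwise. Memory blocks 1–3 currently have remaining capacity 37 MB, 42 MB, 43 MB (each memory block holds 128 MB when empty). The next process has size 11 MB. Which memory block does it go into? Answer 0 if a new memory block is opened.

3

Next-Fit only looks at memory block 3, which has 43 MB free.
11 MB fits there.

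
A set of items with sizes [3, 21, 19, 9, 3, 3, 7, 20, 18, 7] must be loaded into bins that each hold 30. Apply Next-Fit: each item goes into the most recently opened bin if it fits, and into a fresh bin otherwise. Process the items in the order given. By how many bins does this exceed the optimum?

1

Next-Fit: [3,21] [19,9] [3,3,7] [20] [18,7] → 5 bins.
Total size 110; any packing needs at least ⌈110/30⌉ = 4 bins.
An optimal packing achieves that bound: [21,9] [20,7,3] [19,7,3] [18,3] → 4 bins.
Excess: 5 − 4 = 1.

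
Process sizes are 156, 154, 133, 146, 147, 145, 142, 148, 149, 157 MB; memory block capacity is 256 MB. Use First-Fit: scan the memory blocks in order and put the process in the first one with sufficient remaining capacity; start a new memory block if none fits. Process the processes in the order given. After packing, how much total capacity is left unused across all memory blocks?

1083

Put 156 MB in memory block 1; 100 MB remain.
Put 154 MB in memory block 2; 102 MB remain.
Put 133 MB in memory block 3; 123 MB remain.
Put 146 MB in memory block 4; 110 MB remain.
Put 147 MB in memory block 5; 109 MB remain.
Put 145 MB in memory block 6; 111 MB remain.
Put 142 MB in memory block 7; 114 MB remain.
Put 148 MB in memory block 8; 108 MB remain.
Put 149 MB in memory block 9; 107 MB remain.
Put 157 MB in memory block 10; 99 MB remain.
10 memory blocks × 256 MB = 2560 MB; used 1477 MB; unused 1083 MB.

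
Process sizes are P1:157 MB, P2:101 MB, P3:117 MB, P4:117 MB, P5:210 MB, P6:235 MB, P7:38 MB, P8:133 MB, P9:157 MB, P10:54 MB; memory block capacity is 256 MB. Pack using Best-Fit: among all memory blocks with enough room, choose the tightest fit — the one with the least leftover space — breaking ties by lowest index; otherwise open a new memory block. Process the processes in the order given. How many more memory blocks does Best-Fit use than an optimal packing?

Best-Fit: [157,54] [101,117,38] [117,133] [210] [235] [157] → 6 memory blocks.
Total size 1319 MB; any packing needs at least ⌈1319/256⌉ = 6 memory blocks.
So 6 is already optimal.

0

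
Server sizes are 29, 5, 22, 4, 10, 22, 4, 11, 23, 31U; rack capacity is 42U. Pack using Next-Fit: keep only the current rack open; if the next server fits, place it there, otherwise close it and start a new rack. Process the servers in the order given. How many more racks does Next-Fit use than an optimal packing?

0

Next-Fit: [29,5] [22,4,10] [22,4,11] [23] [31] → 5 racks.
5 servers exceed 21U (half the capacity), and no two of those can share a rack, so at least 5 racks are needed.
So 5 is already optimal.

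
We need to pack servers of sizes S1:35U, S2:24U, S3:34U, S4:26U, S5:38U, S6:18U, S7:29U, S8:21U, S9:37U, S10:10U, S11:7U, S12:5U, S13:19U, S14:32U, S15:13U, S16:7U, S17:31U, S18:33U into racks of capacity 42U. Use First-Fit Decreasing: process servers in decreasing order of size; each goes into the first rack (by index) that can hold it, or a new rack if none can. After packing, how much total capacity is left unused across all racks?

43

Sorted descending: 38, 37, 35, 34, 33, 32, 31, 29, 26, 24, 21, 19, 18, 13, 10, 7, 7, 5.
38U → rack 1 (remaining 4U)
37U → rack 2 (remaining 5U)
35U → rack 3 (remaining 7U)
34U → rack 4 (remaining 8U)
33U → rack 5 (remaining 9U)
32U → rack 6 (remaining 10U)
31U → rack 7 (remaining 11U)
29U → rack 8 (remaining 13U)
26U → rack 9 (remaining 16U)
24U → rack 10 (remaining 18U)
21U → rack 11 (remaining 21U)
19U → rack 11 (remaining 2U)
18U → rack 10 (remaining 0U)
13U → rack 8 (remaining 0U)
10U → rack 6 (remaining 0U)
7U → rack 3 (remaining 0U)
7U → rack 4 (remaining 1U)
5U → rack 2 (remaining 0U)
11 racks × 42U = 462U; used 419U; unused 43U.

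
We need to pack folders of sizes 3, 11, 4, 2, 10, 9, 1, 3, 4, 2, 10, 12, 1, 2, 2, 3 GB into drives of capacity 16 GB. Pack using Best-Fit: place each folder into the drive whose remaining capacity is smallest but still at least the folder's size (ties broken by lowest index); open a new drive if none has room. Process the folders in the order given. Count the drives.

drive 1: place 3 GB, 13 GB left
drive 1: place 11 GB, 2 GB left
drive 2: place 4 GB, 12 GB left
drive 1: place 2 GB, 0 GB left
drive 2: place 10 GB, 2 GB left
drive 3: place 9 GB, 7 GB left
drive 2: place 1 GB, 1 GB left
drive 3: place 3 GB, 4 GB left
drive 3: place 4 GB, 0 GB left
drive 4: place 2 GB, 14 GB left
drive 4: place 10 GB, 4 GB left
drive 5: place 12 GB, 4 GB left
drive 2: place 1 GB, 0 GB left
drive 4: place 2 GB, 2 GB left
drive 4: place 2 GB, 0 GB left
drive 5: place 3 GB, 1 GB left

5 drives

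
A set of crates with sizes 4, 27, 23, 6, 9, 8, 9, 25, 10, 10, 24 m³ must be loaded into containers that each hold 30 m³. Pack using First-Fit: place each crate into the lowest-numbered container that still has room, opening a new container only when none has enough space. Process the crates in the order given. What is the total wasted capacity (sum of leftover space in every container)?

4 m³ → container 1 (remaining 26 m³)
27 m³ → container 2 (remaining 3 m³)
23 m³ → container 1 (remaining 3 m³)
6 m³ → container 3 (remaining 24 m³)
9 m³ → container 3 (remaining 15 m³)
8 m³ → container 3 (remaining 7 m³)
9 m³ → container 4 (remaining 21 m³)
25 m³ → container 5 (remaining 5 m³)
10 m³ → container 4 (remaining 11 m³)
10 m³ → container 4 (remaining 1 m³)
24 m³ → container 6 (remaining 6 m³)
6 containers × 30 m³ = 180 m³; used 155 m³; unused 25 m³.

25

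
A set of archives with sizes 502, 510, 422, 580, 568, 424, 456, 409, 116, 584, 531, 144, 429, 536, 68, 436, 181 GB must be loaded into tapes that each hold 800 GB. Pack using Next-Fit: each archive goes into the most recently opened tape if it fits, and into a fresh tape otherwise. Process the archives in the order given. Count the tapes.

13

tape 1: place 502 GB, 298 GB left
tape 2: place 510 GB, 290 GB left
tape 3: place 422 GB, 378 GB left
tape 4: place 580 GB, 220 GB left
tape 5: place 568 GB, 232 GB left
tape 6: place 424 GB, 376 GB left
tape 7: place 456 GB, 344 GB left
tape 8: place 409 GB, 391 GB left
tape 8: place 116 GB, 275 GB left
tape 9: place 584 GB, 216 GB left
tape 10: place 531 GB, 269 GB left
tape 10: place 144 GB, 125 GB left
tape 11: place 429 GB, 371 GB left
tape 12: place 536 GB, 264 GB left
tape 12: place 68 GB, 196 GB left
tape 13: place 436 GB, 364 GB left
tape 13: place 181 GB, 183 GB left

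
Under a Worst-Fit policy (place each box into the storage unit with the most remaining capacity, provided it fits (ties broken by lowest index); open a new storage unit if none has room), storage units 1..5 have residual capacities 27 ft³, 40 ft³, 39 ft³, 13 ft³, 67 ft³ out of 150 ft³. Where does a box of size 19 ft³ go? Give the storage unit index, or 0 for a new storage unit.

Storage units with room: storage unit 1 (27 ft³), storage unit 2 (40 ft³), storage unit 3 (39 ft³), storage unit 5 (67 ft³).
Most room is storage unit 5 with 67 ft³ free.

5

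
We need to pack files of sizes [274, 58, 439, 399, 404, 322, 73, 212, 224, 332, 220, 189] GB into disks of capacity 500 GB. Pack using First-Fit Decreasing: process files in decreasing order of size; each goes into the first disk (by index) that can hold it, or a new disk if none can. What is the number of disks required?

Sorted descending: 439, 404, 399, 332, 322, 274, 224, 220, 212, 189, 73, 58.
Put 439 GB in disk 1; 61 GB remain.
Put 404 GB in disk 2; 96 GB remain.
Put 399 GB in disk 3; 101 GB remain.
Put 332 GB in disk 4; 168 GB remain.
Put 322 GB in disk 5; 178 GB remain.
Put 274 GB in disk 6; 226 GB remain.
Put 224 GB in disk 6; 2 GB remain.
Put 220 GB in disk 7; 280 GB remain.
Put 212 GB in disk 7; 68 GB remain.
Put 189 GB in disk 8; 311 GB remain.
Put 73 GB in disk 2; 23 GB remain.
Put 58 GB in disk 1; 3 GB remain.

8 disks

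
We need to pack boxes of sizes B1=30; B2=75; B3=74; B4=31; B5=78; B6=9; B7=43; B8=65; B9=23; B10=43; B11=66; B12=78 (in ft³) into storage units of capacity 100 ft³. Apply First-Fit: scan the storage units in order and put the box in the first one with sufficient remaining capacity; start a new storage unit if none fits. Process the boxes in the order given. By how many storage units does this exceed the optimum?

First-Fit: [30,31,9,23] [75] [74] [78] [43,43] [65] [66] [78] → 8 storage units.
Total size 615 ft³; any packing needs at least ⌈615/100⌉ = 7 storage units.
An optimal packing achieves that bound: [78,9] [78] [75,23] [74] [66,31] [65,30] [43,43] → 7 storage units.
Excess: 8 − 7 = 1.

1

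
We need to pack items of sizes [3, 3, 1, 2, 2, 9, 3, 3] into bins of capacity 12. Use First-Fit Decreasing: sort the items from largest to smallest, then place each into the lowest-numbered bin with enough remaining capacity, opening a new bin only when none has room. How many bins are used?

3 bins

Sorted descending: 9, 3, 3, 3, 3, 2, 2, 1.
bin 1: place 9, 3 left
bin 1: place 3, 0 left
bin 2: place 3, 9 left
bin 2: place 3, 6 left
bin 2: place 3, 3 left
bin 2: place 2, 1 left
bin 3: place 2, 10 left
bin 2: place 1, 0 left
Final bins: [9,3] [3,3,3,2,1] [2].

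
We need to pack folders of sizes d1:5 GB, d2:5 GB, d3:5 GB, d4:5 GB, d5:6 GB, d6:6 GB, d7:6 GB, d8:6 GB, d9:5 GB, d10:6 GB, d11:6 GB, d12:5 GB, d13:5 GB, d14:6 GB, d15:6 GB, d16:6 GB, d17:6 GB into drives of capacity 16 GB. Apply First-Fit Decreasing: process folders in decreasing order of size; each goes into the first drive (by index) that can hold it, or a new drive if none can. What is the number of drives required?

8 drives

Sorted descending: 6, 6, 6, 6, 6, 6, 6, 6, 6, 6, 5, 5, 5, 5, 5, 5, 5.
Put 6 GB in drive 1; 10 GB remain.
Put 6 GB in drive 1; 4 GB remain.
Put 6 GB in drive 2; 10 GB remain.
Put 6 GB in drive 2; 4 GB remain.
Put 6 GB in drive 3; 10 GB remain.
Put 6 GB in drive 3; 4 GB remain.
Put 6 GB in drive 4; 10 GB remain.
Put 6 GB in drive 4; 4 GB remain.
Put 6 GB in drive 5; 10 GB remain.
Put 6 GB in drive 5; 4 GB remain.
Put 5 GB in drive 6; 11 GB remain.
Put 5 GB in drive 6; 6 GB remain.
Put 5 GB in drive 6; 1 GB remain.
Put 5 GB in drive 7; 11 GB remain.
Put 5 GB in drive 7; 6 GB remain.
Put 5 GB in drive 7; 1 GB remain.
Put 5 GB in drive 8; 11 GB remain.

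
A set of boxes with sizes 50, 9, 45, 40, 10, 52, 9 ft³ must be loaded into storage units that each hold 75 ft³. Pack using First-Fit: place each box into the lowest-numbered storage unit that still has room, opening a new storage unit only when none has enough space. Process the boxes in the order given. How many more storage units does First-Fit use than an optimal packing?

First-Fit: [50,9,10] [45,9] [40] [52] → 4 storage units.
4 boxes exceed 37.5 ft³ (half the capacity), and no two of those can share a storage unit, so at least 4 storage units are needed.
So 4 is already optimal.

0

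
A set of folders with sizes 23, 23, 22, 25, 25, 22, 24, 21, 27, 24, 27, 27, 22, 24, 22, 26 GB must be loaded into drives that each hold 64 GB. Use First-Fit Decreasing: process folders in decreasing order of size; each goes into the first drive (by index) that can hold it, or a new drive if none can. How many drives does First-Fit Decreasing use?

Sorted descending: 27, 27, 27, 26, 25, 25, 24, 24, 24, 23, 23, 22, 22, 22, 22, 21.
Put 27 GB in drive 1; 37 GB remain.
Put 27 GB in drive 1; 10 GB remain.
Put 27 GB in drive 2; 37 GB remain.
Put 26 GB in drive 2; 11 GB remain.
Put 25 GB in drive 3; 39 GB remain.
Put 25 GB in drive 3; 14 GB remain.
Put 24 GB in drive 4; 40 GB remain.
Put 24 GB in drive 4; 16 GB remain.
Put 24 GB in drive 5; 40 GB remain.
Put 23 GB in drive 5; 17 GB remain.
Put 23 GB in drive 6; 41 GB remain.
Put 22 GB in drive 6; 19 GB remain.
Put 22 GB in drive 7; 42 GB remain.
Put 22 GB in drive 7; 20 GB remain.
Put 22 GB in drive 8; 42 GB remain.
Put 21 GB in drive 8; 21 GB remain.

8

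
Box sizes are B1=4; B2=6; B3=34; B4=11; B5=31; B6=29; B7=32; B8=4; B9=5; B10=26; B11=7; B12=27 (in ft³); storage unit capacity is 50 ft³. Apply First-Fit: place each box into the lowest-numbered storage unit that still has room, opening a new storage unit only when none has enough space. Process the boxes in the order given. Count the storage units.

B1 (4 ft³) → storage unit 1 (remaining 46 ft³)
B2 (6 ft³) → storage unit 1 (remaining 40 ft³)
B3 (34 ft³) → storage unit 1 (remaining 6 ft³)
B4 (11 ft³) → storage unit 2 (remaining 39 ft³)
B5 (31 ft³) → storage unit 2 (remaining 8 ft³)
B6 (29 ft³) → storage unit 3 (remaining 21 ft³)
B7 (32 ft³) → storage unit 4 (remaining 18 ft³)
B8 (4 ft³) → storage unit 1 (remaining 2 ft³)
B9 (5 ft³) → storage unit 2 (remaining 3 ft³)
B10 (26 ft³) → storage unit 5 (remaining 24 ft³)
B11 (7 ft³) → storage unit 3 (remaining 14 ft³)
B12 (27 ft³) → storage unit 6 (remaining 23 ft³)
Final storage units: [4,6,34,4] [11,31,5] [29,7] [32] [26] [27].

6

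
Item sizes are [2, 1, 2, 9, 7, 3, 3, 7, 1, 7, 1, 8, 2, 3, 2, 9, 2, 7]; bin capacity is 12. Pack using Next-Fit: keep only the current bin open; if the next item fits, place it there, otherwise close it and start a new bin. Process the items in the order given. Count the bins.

2 → bin 1 (remaining 10)
1 → bin 1 (remaining 9)
2 → bin 1 (remaining 7)
9 → bin 2 (remaining 3)
7 → bin 3 (remaining 5)
3 → bin 3 (remaining 2)
3 → bin 4 (remaining 9)
7 → bin 4 (remaining 2)
1 → bin 4 (remaining 1)
7 → bin 5 (remaining 5)
1 → bin 5 (remaining 4)
8 → bin 6 (remaining 4)
2 → bin 6 (remaining 2)
3 → bin 7 (remaining 9)
2 → bin 7 (remaining 7)
9 → bin 8 (remaining 3)
2 → bin 8 (remaining 1)
7 → bin 9 (remaining 5)

9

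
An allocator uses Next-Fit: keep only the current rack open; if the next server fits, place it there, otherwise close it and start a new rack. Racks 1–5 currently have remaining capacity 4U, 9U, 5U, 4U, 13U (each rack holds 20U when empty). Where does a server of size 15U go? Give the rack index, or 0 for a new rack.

Next-Fit only looks at rack 5, which has 13U free.
15U does not fit, so a new rack is opened.

0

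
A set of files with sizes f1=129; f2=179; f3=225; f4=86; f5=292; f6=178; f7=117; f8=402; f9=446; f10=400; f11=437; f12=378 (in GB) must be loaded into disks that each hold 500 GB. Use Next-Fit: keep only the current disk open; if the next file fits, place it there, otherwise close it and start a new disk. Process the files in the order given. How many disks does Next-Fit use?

9 disks

Put f1 (129 GB) in disk 1; 371 GB remain.
Put f2 (179 GB) in disk 1; 192 GB remain.
Put f3 (225 GB) in disk 2; 275 GB remain.
Put f4 (86 GB) in disk 2; 189 GB remain.
Put f5 (292 GB) in disk 3; 208 GB remain.
Put f6 (178 GB) in disk 3; 30 GB remain.
Put f7 (117 GB) in disk 4; 383 GB remain.
Put f8 (402 GB) in disk 5; 98 GB remain.
Put f9 (446 GB) in disk 6; 54 GB remain.
Put f10 (400 GB) in disk 7; 100 GB remain.
Put f11 (437 GB) in disk 8; 63 GB remain.
Put f12 (378 GB) in disk 9; 122 GB remain.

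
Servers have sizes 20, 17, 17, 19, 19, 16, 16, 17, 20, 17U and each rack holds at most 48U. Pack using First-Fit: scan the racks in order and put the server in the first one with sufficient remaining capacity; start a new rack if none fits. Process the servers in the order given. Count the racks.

5 racks

Put 20U in rack 1; 28U remain.
Put 17U in rack 1; 11U remain.
Put 17U in rack 2; 31U remain.
Put 19U in rack 2; 12U remain.
Put 19U in rack 3; 29U remain.
Put 16U in rack 3; 13U remain.
Put 16U in rack 4; 32U remain.
Put 17U in rack 4; 15U remain.
Put 20U in rack 5; 28U remain.
Put 17U in rack 5; 11U remain.
Final racks: [20,17] [17,19] [19,16] [16,17] [20,17].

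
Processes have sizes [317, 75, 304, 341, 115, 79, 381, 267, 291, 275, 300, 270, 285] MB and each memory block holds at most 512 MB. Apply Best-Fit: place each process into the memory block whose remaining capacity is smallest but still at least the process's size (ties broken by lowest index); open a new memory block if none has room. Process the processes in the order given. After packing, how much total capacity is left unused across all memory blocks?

memory block 1: place 317 MB, 195 MB left
memory block 1: place 75 MB, 120 MB left
memory block 2: place 304 MB, 208 MB left
memory block 3: place 341 MB, 171 MB left
memory block 1: place 115 MB, 5 MB left
memory block 3: place 79 MB, 92 MB left
memory block 4: place 381 MB, 131 MB left
memory block 5: place 267 MB, 245 MB left
memory block 6: place 291 MB, 221 MB left
memory block 7: place 275 MB, 237 MB left
memory block 8: place 300 MB, 212 MB left
memory block 9: place 270 MB, 242 MB left
memory block 10: place 285 MB, 227 MB left
10 memory blocks × 512 MB = 5120 MB; used 3300 MB; unused 1820 MB.

1820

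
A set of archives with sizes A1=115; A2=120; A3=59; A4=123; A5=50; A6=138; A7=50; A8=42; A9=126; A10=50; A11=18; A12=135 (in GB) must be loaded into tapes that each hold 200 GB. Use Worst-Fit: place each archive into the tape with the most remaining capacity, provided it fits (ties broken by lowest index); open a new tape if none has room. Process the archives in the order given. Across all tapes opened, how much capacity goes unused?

Put A1 (115 GB) in tape 1; 85 GB remain.
Put A2 (120 GB) in tape 2; 80 GB remain.
Put A3 (59 GB) in tape 1; 26 GB remain.
Put A4 (123 GB) in tape 3; 77 GB remain.
Put A5 (50 GB) in tape 2; 30 GB remain.
Put A6 (138 GB) in tape 4; 62 GB remain.
Put A7 (50 GB) in tape 3; 27 GB remain.
Put A8 (42 GB) in tape 4; 20 GB remain.
Put A9 (126 GB) in tape 5; 74 GB remain.
Put A10 (50 GB) in tape 5; 24 GB remain.
Put A11 (18 GB) in tape 2; 12 GB remain.
Put A12 (135 GB) in tape 6; 65 GB remain.
6 tapes × 200 GB = 1200 GB; used 1026 GB; unused 174 GB.

174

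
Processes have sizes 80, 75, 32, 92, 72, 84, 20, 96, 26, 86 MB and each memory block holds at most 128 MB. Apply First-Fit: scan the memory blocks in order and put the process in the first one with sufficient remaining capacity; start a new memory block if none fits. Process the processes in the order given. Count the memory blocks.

7

memory block 1: place 80 MB, 48 MB left
memory block 2: place 75 MB, 53 MB left
memory block 1: place 32 MB, 16 MB left
memory block 3: place 92 MB, 36 MB left
memory block 4: place 72 MB, 56 MB left
memory block 5: place 84 MB, 44 MB left
memory block 2: place 20 MB, 33 MB left
memory block 6: place 96 MB, 32 MB left
memory block 2: place 26 MB, 7 MB left
memory block 7: place 86 MB, 42 MB left
Final memory blocks: [80,32] [75,20,26] [92] [72] [84] [96] [86].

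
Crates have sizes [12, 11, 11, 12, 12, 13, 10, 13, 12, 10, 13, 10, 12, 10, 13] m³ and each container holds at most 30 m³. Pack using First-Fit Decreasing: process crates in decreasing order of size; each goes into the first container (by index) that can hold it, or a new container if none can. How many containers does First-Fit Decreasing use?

Sorted descending: 13, 13, 13, 13, 12, 12, 12, 12, 12, 11, 11, 10, 10, 10, 10.
13 m³ → container 1 (remaining 17 m³)
13 m³ → container 1 (remaining 4 m³)
13 m³ → container 2 (remaining 17 m³)
13 m³ → container 2 (remaining 4 m³)
12 m³ → container 3 (remaining 18 m³)
12 m³ → container 3 (remaining 6 m³)
12 m³ → container 4 (remaining 18 m³)
12 m³ → container 4 (remaining 6 m³)
12 m³ → container 5 (remaining 18 m³)
11 m³ → container 5 (remaining 7 m³)
11 m³ → container 6 (remaining 19 m³)
10 m³ → container 6 (remaining 9 m³)
10 m³ → container 7 (remaining 20 m³)
10 m³ → container 7 (remaining 10 m³)
10 m³ → container 7 (remaining 0 m³)

7 containers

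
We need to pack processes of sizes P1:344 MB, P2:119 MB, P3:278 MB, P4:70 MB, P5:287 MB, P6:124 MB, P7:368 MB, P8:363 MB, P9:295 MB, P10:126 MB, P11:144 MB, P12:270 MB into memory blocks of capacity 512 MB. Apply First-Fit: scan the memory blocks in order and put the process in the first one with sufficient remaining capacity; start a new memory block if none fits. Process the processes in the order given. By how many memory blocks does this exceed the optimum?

0

First-Fit: [344,119] [278,70,124] [287,126] [368,144] [363] [295] [270] → 7 memory blocks.
7 processes exceed 256 MB (half the capacity), and no two of those can share a memory block, so at least 7 memory blocks are needed.
So 7 is already optimal.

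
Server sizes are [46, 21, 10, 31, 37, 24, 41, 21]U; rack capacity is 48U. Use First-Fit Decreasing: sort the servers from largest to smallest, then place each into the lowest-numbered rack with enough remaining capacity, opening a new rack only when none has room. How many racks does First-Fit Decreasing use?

Sorted descending: 46, 41, 37, 31, 24, 21, 21, 10.
Put 46U in rack 1; 2U remain.
Put 41U in rack 2; 7U remain.
Put 37U in rack 3; 11U remain.
Put 31U in rack 4; 17U remain.
Put 24U in rack 5; 24U remain.
Put 21U in rack 5; 3U remain.
Put 21U in rack 6; 27U remain.
Put 10U in rack 3; 1U remain.

6 racks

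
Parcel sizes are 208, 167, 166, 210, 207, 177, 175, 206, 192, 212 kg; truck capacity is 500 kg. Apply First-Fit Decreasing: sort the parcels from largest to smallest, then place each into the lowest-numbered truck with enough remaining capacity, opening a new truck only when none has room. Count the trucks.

Sorted descending: 212, 210, 208, 207, 206, 192, 177, 175, 167, 166.
212 kg → truck 1 (remaining 288 kg)
210 kg → truck 1 (remaining 78 kg)
208 kg → truck 2 (remaining 292 kg)
207 kg → truck 2 (remaining 85 kg)
206 kg → truck 3 (remaining 294 kg)
192 kg → truck 3 (remaining 102 kg)
177 kg → truck 4 (remaining 323 kg)
175 kg → truck 4 (remaining 148 kg)
167 kg → truck 5 (remaining 333 kg)
166 kg → truck 5 (remaining 167 kg)
Final trucks: [212,210] [208,207] [206,192] [177,175] [167,166].

5 trucks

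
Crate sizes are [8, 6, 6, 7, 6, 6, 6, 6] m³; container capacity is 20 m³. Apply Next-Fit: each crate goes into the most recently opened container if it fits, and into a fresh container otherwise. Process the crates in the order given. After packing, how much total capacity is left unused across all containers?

9

8 m³ → container 1 (remaining 12 m³)
6 m³ → container 1 (remaining 6 m³)
6 m³ → container 1 (remaining 0 m³)
7 m³ → container 2 (remaining 13 m³)
6 m³ → container 2 (remaining 7 m³)
6 m³ → container 2 (remaining 1 m³)
6 m³ → container 3 (remaining 14 m³)
6 m³ → container 3 (remaining 8 m³)
3 containers × 20 m³ = 60 m³; used 51 m³; unused 9 m³.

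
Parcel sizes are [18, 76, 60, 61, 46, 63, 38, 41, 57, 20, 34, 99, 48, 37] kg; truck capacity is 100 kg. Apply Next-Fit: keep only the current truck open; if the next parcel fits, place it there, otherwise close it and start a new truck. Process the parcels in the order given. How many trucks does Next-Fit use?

18 kg → truck 1 (remaining 82 kg)
76 kg → truck 1 (remaining 6 kg)
60 kg → truck 2 (remaining 40 kg)
61 kg → truck 3 (remaining 39 kg)
46 kg → truck 4 (remaining 54 kg)
63 kg → truck 5 (remaining 37 kg)
38 kg → truck 6 (remaining 62 kg)
41 kg → truck 6 (remaining 21 kg)
57 kg → truck 7 (remaining 43 kg)
20 kg → truck 7 (remaining 23 kg)
34 kg → truck 8 (remaining 66 kg)
99 kg → truck 9 (remaining 1 kg)
48 kg → truck 10 (remaining 52 kg)
37 kg → truck 10 (remaining 15 kg)

10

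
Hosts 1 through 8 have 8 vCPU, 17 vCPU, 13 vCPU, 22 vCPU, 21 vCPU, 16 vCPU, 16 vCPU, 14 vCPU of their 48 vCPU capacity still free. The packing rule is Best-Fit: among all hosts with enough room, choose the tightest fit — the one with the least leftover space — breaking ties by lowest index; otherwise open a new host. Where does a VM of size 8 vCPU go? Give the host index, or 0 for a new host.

Hosts with room: host 1 (8 vCPU), host 2 (17 vCPU), host 3 (13 vCPU), host 4 (22 vCPU), host 5 (21 vCPU), host 6 (16 vCPU), host 7 (16 vCPU), host 8 (14 vCPU).
Tightest fit is host 1 with 8 vCPU free.

1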